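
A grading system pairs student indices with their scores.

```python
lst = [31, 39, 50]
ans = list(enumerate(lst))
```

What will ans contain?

Step 1: enumerate pairs each element with its index:
  (0, 31)
  (1, 39)
  (2, 50)
Therefore ans = [(0, 31), (1, 39), (2, 50)].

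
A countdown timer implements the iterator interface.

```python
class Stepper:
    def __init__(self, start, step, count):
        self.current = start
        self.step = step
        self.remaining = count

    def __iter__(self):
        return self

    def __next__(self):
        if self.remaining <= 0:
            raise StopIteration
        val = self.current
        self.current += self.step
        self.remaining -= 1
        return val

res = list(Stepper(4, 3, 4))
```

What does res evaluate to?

Step 1: Stepper starts at 4, increments by 3, for 4 steps:
  Yield 4, then current += 3
  Yield 7, then current += 3
  Yield 10, then current += 3
  Yield 13, then current += 3
Therefore res = [4, 7, 10, 13].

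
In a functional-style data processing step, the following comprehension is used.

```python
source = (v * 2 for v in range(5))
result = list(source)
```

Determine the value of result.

Step 1: For each v in range(5), compute v*2:
  v=0: 0*2 = 0
  v=1: 1*2 = 2
  v=2: 2*2 = 4
  v=3: 3*2 = 6
  v=4: 4*2 = 8
Therefore result = [0, 2, 4, 6, 8].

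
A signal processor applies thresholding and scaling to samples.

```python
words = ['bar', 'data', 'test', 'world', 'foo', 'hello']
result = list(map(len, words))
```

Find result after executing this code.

Step 1: Map len() to each word:
  'bar' -> 3
  'data' -> 4
  'test' -> 4
  'world' -> 5
  'foo' -> 3
  'hello' -> 5
Therefore result = [3, 4, 4, 5, 3, 5].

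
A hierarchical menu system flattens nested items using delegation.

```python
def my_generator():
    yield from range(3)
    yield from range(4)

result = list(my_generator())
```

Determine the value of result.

Step 1: Trace yields in order:
  yield 0
  yield 1
  yield 2
  yield 0
  yield 1
  yield 2
  yield 3
Therefore result = [0, 1, 2, 0, 1, 2, 3].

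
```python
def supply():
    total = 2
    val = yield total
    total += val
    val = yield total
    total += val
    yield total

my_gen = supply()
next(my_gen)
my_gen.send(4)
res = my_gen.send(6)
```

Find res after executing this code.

Step 1: next() -> yield total=2.
Step 2: send(4) -> val=4, total = 2+4 = 6, yield 6.
Step 3: send(6) -> val=6, total = 6+6 = 12, yield 12.
Therefore res = 12.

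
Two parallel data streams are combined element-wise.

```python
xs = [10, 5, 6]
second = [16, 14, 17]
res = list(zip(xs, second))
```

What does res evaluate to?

Step 1: zip pairs elements at same index:
  Index 0: (10, 16)
  Index 1: (5, 14)
  Index 2: (6, 17)
Therefore res = [(10, 16), (5, 14), (6, 17)].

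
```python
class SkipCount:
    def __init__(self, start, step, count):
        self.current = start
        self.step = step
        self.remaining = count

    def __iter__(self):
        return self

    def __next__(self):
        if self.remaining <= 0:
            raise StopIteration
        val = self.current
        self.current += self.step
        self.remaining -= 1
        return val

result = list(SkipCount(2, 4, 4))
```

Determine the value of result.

Step 1: SkipCount starts at 2, increments by 4, for 4 steps:
  Yield 2, then current += 4
  Yield 6, then current += 4
  Yield 10, then current += 4
  Yield 14, then current += 4
Therefore result = [2, 6, 10, 14].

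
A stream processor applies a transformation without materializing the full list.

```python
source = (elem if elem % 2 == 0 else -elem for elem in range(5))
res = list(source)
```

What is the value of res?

Step 1: For each elem in range(5), yield elem if even, else -elem:
  elem=0: even, yield 0
  elem=1: odd, yield -1
  elem=2: even, yield 2
  elem=3: odd, yield -3
  elem=4: even, yield 4
Therefore res = [0, -1, 2, -3, 4].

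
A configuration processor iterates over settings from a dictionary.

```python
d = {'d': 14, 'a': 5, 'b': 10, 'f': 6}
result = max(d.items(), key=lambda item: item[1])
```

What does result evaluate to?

Step 1: Find item with maximum value:
  ('d', 14)
  ('a', 5)
  ('b', 10)
  ('f', 6)
Step 2: Maximum value is 14 at key 'd'.
Therefore result = ('d', 14).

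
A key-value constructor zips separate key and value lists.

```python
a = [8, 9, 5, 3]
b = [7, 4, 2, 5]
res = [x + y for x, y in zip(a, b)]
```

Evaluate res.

Step 1: Add corresponding elements:
  8 + 7 = 15
  9 + 4 = 13
  5 + 2 = 7
  3 + 5 = 8
Therefore res = [15, 13, 7, 8].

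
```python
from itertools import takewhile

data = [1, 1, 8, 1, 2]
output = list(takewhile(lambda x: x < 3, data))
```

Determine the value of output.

Step 1: takewhile stops at first element >= 3:
  1 < 3: take
  1 < 3: take
  8 >= 3: stop
Therefore output = [1, 1].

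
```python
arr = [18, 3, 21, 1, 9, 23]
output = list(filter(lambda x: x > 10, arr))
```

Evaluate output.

Step 1: Filter elements > 10:
  18: kept
  3: removed
  21: kept
  1: removed
  9: removed
  23: kept
Therefore output = [18, 21, 23].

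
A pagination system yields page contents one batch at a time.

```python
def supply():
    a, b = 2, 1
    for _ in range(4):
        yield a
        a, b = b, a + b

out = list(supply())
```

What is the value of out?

Step 1: Fibonacci-like sequence starting with a=2, b=1:
  Iteration 1: yield a=2, then a,b = 1,3
  Iteration 2: yield a=1, then a,b = 3,4
  Iteration 3: yield a=3, then a,b = 4,7
  Iteration 4: yield a=4, then a,b = 7,11
Therefore out = [2, 1, 3, 4].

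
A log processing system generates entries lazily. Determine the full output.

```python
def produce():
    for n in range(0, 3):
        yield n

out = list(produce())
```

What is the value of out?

Step 1: The generator yields each value from range(0, 3).
Step 2: list() consumes all yields: [0, 1, 2].
Therefore out = [0, 1, 2].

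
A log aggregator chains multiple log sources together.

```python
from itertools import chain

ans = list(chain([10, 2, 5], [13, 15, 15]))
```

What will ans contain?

Step 1: chain() concatenates iterables: [10, 2, 5] + [13, 15, 15].
Therefore ans = [10, 2, 5, 13, 15, 15].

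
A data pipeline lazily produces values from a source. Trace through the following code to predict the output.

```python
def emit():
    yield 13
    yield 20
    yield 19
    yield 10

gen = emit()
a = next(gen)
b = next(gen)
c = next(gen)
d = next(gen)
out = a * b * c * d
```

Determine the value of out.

Step 1: Create generator and consume all values:
  a = next(gen) = 13
  b = next(gen) = 20
  c = next(gen) = 19
  d = next(gen) = 10
Step 2: out = 13 * 20 * 19 * 10 = 49400.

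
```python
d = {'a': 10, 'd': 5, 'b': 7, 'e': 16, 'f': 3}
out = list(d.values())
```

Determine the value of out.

Step 1: d.values() returns the dictionary values in insertion order.
Therefore out = [10, 5, 7, 16, 3].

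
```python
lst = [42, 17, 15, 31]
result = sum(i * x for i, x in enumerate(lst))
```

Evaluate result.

Step 1: Compute i * x for each (i, x) in enumerate([42, 17, 15, 31]):
  i=0, x=42: 0*42 = 0
  i=1, x=17: 1*17 = 17
  i=2, x=15: 2*15 = 30
  i=3, x=31: 3*31 = 93
Step 2: sum = 0 + 17 + 30 + 93 = 140.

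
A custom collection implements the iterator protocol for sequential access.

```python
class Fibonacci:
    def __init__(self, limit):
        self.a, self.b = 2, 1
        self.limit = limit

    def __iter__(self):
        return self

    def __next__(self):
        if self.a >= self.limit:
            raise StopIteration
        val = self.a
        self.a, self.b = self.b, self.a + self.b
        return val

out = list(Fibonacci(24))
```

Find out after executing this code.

Step 1: Fibonacci-like sequence (a=2, b=1) until >= 24:
  Yield 2, then a,b = 1,3
  Yield 1, then a,b = 3,4
  Yield 3, then a,b = 4,7
  Yield 4, then a,b = 7,11
  Yield 7, then a,b = 11,18
  Yield 11, then a,b = 18,29
  Yield 18, then a,b = 29,47
Step 2: 29 >= 24, stop.
Therefore out = [2, 1, 3, 4, 7, 11, 18].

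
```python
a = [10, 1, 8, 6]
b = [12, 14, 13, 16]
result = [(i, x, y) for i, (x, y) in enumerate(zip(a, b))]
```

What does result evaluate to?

Step 1: enumerate(zip(a, b)) gives index with paired elements:
  i=0: (10, 12)
  i=1: (1, 14)
  i=2: (8, 13)
  i=3: (6, 16)
Therefore result = [(0, 10, 12), (1, 1, 14), (2, 8, 13), (3, 6, 16)].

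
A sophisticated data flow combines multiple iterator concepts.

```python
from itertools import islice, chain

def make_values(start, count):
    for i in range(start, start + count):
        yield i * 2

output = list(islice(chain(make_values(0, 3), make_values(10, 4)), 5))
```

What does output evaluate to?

Step 1: make_values(0, 3) yields [0, 2, 4].
Step 2: make_values(10, 4) yields [20, 22, 24, 26].
Step 3: chain concatenates: [0, 2, 4, 20, 22, 24, 26].
Step 4: islice takes first 5: [0, 2, 4, 20, 22].
Therefore output = [0, 2, 4, 20, 22].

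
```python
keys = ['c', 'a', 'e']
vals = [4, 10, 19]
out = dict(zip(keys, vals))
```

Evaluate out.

Step 1: zip pairs keys with values:
  'c' -> 4
  'a' -> 10
  'e' -> 19
Therefore out = {'c': 4, 'a': 10, 'e': 19}.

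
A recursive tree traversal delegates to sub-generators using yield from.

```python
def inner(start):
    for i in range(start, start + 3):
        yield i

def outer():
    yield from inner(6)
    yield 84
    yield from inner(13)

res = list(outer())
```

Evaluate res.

Step 1: outer() delegates to inner(6):
  yield 6
  yield 7
  yield 8
Step 2: yield 84
Step 3: Delegates to inner(13):
  yield 13
  yield 14
  yield 15
Therefore res = [6, 7, 8, 84, 13, 14, 15].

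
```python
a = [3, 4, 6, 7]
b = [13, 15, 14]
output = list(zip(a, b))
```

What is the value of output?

Step 1: zip stops at shortest (len(a)=4, len(b)=3):
  Index 0: (3, 13)
  Index 1: (4, 15)
  Index 2: (6, 14)
Step 2: Last element of a (7) has no pair, dropped.
Therefore output = [(3, 13), (4, 15), (6, 14)].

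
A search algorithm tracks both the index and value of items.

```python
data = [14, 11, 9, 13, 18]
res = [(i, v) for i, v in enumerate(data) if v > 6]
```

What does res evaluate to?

Step 1: Filter enumerate([14, 11, 9, 13, 18]) keeping v > 6:
  (0, 14): 14 > 6, included
  (1, 11): 11 > 6, included
  (2, 9): 9 > 6, included
  (3, 13): 13 > 6, included
  (4, 18): 18 > 6, included
Therefore res = [(0, 14), (1, 11), (2, 9), (3, 13), (4, 18)].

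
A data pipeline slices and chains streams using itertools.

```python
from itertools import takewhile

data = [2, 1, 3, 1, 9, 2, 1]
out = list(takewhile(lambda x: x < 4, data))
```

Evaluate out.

Step 1: takewhile stops at first element >= 4:
  2 < 4: take
  1 < 4: take
  3 < 4: take
  1 < 4: take
  9 >= 4: stop
Therefore out = [2, 1, 3, 1].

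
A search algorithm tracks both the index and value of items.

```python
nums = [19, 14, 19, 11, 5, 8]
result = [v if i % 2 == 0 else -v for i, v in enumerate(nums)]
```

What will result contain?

Step 1: For each (i, v), keep v if i is even, negate if odd:
  i=0 (even): keep 19
  i=1 (odd): negate to -14
  i=2 (even): keep 19
  i=3 (odd): negate to -11
  i=4 (even): keep 5
  i=5 (odd): negate to -8
Therefore result = [19, -14, 19, -11, 5, -8].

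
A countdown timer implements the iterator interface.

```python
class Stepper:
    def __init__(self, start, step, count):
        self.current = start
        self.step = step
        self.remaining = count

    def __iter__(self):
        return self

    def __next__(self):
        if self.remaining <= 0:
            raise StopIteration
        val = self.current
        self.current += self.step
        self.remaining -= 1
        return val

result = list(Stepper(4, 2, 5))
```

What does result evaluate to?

Step 1: Stepper starts at 4, increments by 2, for 5 steps:
  Yield 4, then current += 2
  Yield 6, then current += 2
  Yield 8, then current += 2
  Yield 10, then current += 2
  Yield 12, then current += 2
Therefore result = [4, 6, 8, 10, 12].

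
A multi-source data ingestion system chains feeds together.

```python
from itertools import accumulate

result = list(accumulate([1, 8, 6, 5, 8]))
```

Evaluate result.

Step 1: accumulate computes running sums:
  + 1 = 1
  + 8 = 9
  + 6 = 15
  + 5 = 20
  + 8 = 28
Therefore result = [1, 9, 15, 20, 28].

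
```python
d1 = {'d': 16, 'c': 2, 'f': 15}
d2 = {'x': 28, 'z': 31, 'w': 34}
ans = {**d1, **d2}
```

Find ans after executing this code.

Step 1: Merge d1 and d2 (d2 values override on key conflicts).
Step 2: d1 has keys ['d', 'c', 'f'], d2 has keys ['x', 'z', 'w'].
Therefore ans = {'d': 16, 'c': 2, 'f': 15, 'x': 28, 'z': 31, 'w': 34}.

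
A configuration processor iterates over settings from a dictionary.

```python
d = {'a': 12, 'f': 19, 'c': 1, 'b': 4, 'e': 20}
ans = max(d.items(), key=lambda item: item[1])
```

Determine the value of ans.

Step 1: Find item with maximum value:
  ('a', 12)
  ('f', 19)
  ('c', 1)
  ('b', 4)
  ('e', 20)
Step 2: Maximum value is 20 at key 'e'.
Therefore ans = ('e', 20).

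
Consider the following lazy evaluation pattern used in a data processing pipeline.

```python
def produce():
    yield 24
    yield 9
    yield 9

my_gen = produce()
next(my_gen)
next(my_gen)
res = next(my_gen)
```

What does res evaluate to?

Step 1: produce() creates a generator.
Step 2: next(my_gen) yields 24 (consumed and discarded).
Step 3: next(my_gen) yields 9 (consumed and discarded).
Step 4: next(my_gen) yields 9, assigned to res.
Therefore res = 9.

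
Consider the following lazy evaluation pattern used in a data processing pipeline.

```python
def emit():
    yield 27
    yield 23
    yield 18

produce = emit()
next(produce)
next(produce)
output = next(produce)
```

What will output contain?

Step 1: emit() creates a generator.
Step 2: next(produce) yields 27 (consumed and discarded).
Step 3: next(produce) yields 23 (consumed and discarded).
Step 4: next(produce) yields 18, assigned to output.
Therefore output = 18.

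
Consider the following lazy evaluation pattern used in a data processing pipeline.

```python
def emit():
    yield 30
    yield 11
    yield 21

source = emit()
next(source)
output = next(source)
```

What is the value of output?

Step 1: emit() creates a generator.
Step 2: next(source) yields 30 (consumed and discarded).
Step 3: next(source) yields 11, assigned to output.
Therefore output = 11.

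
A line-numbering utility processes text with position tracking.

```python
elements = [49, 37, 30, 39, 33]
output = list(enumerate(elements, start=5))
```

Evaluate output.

Step 1: enumerate with start=5:
  (5, 49)
  (6, 37)
  (7, 30)
  (8, 39)
  (9, 33)
Therefore output = [(5, 49), (6, 37), (7, 30), (8, 39), (9, 33)].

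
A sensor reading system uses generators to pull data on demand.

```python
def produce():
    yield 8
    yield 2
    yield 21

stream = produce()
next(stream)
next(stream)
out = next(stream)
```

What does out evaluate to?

Step 1: produce() creates a generator.
Step 2: next(stream) yields 8 (consumed and discarded).
Step 3: next(stream) yields 2 (consumed and discarded).
Step 4: next(stream) yields 21, assigned to out.
Therefore out = 21.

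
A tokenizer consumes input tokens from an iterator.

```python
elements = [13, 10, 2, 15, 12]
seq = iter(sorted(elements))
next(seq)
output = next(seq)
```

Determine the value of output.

Step 1: sorted([13, 10, 2, 15, 12]) = [2, 10, 12, 13, 15].
Step 2: Create iterator and skip 1 elements.
Step 3: next() returns 10.
Therefore output = 10.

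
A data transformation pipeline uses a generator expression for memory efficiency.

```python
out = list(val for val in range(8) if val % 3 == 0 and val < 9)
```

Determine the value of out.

Step 1: Filter range(8) where val % 3 == 0 and val < 9:
  val=0: both conditions met, included
  val=1: excluded (1 % 3 != 0)
  val=2: excluded (2 % 3 != 0)
  val=3: both conditions met, included
  val=4: excluded (4 % 3 != 0)
  val=5: excluded (5 % 3 != 0)
  val=6: both conditions met, included
  val=7: excluded (7 % 3 != 0)
Therefore out = [0, 3, 6].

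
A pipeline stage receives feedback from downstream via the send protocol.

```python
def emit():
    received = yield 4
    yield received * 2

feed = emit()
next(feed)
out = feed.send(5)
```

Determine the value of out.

Step 1: next(feed) advances to first yield, producing 4.
Step 2: send(5) resumes, received = 5.
Step 3: yield received * 2 = 5 * 2 = 10.
Therefore out = 10.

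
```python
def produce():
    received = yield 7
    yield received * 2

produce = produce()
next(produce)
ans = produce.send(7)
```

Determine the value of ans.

Step 1: next(produce) advances to first yield, producing 7.
Step 2: send(7) resumes, received = 7.
Step 3: yield received * 2 = 7 * 2 = 14.
Therefore ans = 14.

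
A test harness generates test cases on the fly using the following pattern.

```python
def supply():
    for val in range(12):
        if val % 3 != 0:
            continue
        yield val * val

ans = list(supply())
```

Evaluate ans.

Step 1: Only yield val**2 when val is divisible by 3:
  val=0: 0 % 3 == 0, yield 0**2 = 0
  val=3: 3 % 3 == 0, yield 3**2 = 9
  val=6: 6 % 3 == 0, yield 6**2 = 36
  val=9: 9 % 3 == 0, yield 9**2 = 81
Therefore ans = [0, 9, 36, 81].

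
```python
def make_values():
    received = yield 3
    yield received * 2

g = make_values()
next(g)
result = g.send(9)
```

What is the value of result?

Step 1: next(g) advances to first yield, producing 3.
Step 2: send(9) resumes, received = 9.
Step 3: yield received * 2 = 9 * 2 = 18.
Therefore result = 18.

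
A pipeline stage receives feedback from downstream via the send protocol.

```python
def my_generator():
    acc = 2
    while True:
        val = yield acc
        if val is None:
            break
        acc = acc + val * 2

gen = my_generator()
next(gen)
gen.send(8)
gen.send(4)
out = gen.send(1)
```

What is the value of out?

Step 1: next() -> yield acc=2.
Step 2: send(8) -> val=8, acc = 2 + 8*2 = 18, yield 18.
Step 3: send(4) -> val=4, acc = 18 + 4*2 = 26, yield 26.
Step 4: send(1) -> val=1, acc = 26 + 1*2 = 28, yield 28.
Therefore out = 28.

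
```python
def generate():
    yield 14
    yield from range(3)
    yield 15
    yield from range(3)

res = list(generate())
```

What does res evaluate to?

Step 1: Trace yields in order:
  yield 14
  yield 0
  yield 1
  yield 2
  yield 15
  yield 0
  yield 1
  yield 2
Therefore res = [14, 0, 1, 2, 15, 0, 1, 2].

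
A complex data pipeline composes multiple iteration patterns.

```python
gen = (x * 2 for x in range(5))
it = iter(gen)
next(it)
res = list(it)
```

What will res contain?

Step 1: Generator produces [0, 2, 4, 6, 8].
Step 2: next(it) consumes first element (0).
Step 3: list(it) collects remaining: [2, 4, 6, 8].
Therefore res = [2, 4, 6, 8].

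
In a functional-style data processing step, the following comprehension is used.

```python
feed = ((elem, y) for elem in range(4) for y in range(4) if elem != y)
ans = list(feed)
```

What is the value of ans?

Step 1: Nested generator over range(4) x range(4) where elem != y:
  (0, 0): excluded (elem == y)
  (0, 1): included
  (0, 2): included
  (0, 3): included
  (1, 0): included
  (1, 1): excluded (elem == y)
  (1, 2): included
  (1, 3): included
  (2, 0): included
  (2, 1): included
  (2, 2): excluded (elem == y)
  (2, 3): included
  (3, 0): included
  (3, 1): included
  (3, 2): included
  (3, 3): excluded (elem == y)
Therefore ans = [(0, 1), (0, 2), (0, 3), (1, 0), (1, 2), (1, 3), (2, 0), (2, 1), (2, 3), (3, 0), (3, 1), (3, 2)].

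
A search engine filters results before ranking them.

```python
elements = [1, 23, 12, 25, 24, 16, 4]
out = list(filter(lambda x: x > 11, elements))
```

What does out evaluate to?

Step 1: Filter elements > 11:
  1: removed
  23: kept
  12: kept
  25: kept
  24: kept
  16: kept
  4: removed
Therefore out = [23, 12, 25, 24, 16].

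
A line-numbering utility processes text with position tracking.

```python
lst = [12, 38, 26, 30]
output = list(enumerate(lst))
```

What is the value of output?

Step 1: enumerate pairs each element with its index:
  (0, 12)
  (1, 38)
  (2, 26)
  (3, 30)
Therefore output = [(0, 12), (1, 38), (2, 26), (3, 30)].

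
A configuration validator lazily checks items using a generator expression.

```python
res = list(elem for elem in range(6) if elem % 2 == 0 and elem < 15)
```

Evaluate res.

Step 1: Filter range(6) where elem % 2 == 0 and elem < 15:
  elem=0: both conditions met, included
  elem=1: excluded (1 % 2 != 0)
  elem=2: both conditions met, included
  elem=3: excluded (3 % 2 != 0)
  elem=4: both conditions met, included
  elem=5: excluded (5 % 2 != 0)
Therefore res = [0, 2, 4].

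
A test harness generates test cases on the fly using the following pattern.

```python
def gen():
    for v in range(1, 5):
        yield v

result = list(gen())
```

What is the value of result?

Step 1: The generator yields each value from range(1, 5).
Step 2: list() consumes all yields: [1, 2, 3, 4].
Therefore result = [1, 2, 3, 4].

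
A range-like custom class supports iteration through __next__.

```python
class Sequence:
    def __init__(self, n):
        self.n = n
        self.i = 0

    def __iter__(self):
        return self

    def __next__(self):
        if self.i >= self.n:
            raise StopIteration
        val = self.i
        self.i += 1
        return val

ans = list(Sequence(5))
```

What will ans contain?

Step 1: Sequence(5) creates an iterator counting 0 to 4.
Step 2: list() consumes all values: [0, 1, 2, 3, 4].
Therefore ans = [0, 1, 2, 3, 4].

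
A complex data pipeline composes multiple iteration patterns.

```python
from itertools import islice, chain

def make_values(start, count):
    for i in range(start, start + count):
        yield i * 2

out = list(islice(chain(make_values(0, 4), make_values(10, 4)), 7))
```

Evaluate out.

Step 1: make_values(0, 4) yields [0, 2, 4, 6].
Step 2: make_values(10, 4) yields [20, 22, 24, 26].
Step 3: chain concatenates: [0, 2, 4, 6, 20, 22, 24, 26].
Step 4: islice takes first 7: [0, 2, 4, 6, 20, 22, 24].
Therefore out = [0, 2, 4, 6, 20, 22, 24].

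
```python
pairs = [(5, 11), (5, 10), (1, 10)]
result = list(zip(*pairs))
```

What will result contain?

Step 1: zip(*pairs) transposes: unzips [(5, 11), (5, 10), (1, 10)] into separate sequences.
Step 2: First elements: (5, 5, 1), second elements: (11, 10, 10).
Therefore result = [(5, 5, 1), (11, 10, 10)].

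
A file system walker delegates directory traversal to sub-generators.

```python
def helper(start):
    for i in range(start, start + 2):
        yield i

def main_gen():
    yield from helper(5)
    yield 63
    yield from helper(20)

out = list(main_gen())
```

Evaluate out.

Step 1: main_gen() delegates to helper(5):
  yield 5
  yield 6
Step 2: yield 63
Step 3: Delegates to helper(20):
  yield 20
  yield 21
Therefore out = [5, 6, 63, 20, 21].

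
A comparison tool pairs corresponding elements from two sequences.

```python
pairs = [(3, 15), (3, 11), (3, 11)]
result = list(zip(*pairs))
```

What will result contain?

Step 1: zip(*pairs) transposes: unzips [(3, 15), (3, 11), (3, 11)] into separate sequences.
Step 2: First elements: (3, 3, 3), second elements: (15, 11, 11).
Therefore result = [(3, 3, 3), (15, 11, 11)].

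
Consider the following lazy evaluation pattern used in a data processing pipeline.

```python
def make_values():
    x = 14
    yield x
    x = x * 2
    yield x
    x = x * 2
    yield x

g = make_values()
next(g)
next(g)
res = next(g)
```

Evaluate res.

Step 1: Trace through generator execution:
  Yield 1: x starts at 14, yield 14
  Yield 2: x = 14 * 2 = 28, yield 28
  Yield 3: x = 28 * 2 = 56, yield 56
Step 2: First next() gets 14, second next() gets the second value, third next() yields 56.
Therefore res = 56.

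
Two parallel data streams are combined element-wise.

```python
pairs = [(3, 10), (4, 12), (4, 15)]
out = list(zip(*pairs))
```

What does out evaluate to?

Step 1: zip(*pairs) transposes: unzips [(3, 10), (4, 12), (4, 15)] into separate sequences.
Step 2: First elements: (3, 4, 4), second elements: (10, 12, 15).
Therefore out = [(3, 4, 4), (10, 12, 15)].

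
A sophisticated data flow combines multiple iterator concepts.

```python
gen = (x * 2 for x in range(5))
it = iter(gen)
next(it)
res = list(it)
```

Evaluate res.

Step 1: Generator produces [0, 2, 4, 6, 8].
Step 2: next(it) consumes first element (0).
Step 3: list(it) collects remaining: [2, 4, 6, 8].
Therefore res = [2, 4, 6, 8].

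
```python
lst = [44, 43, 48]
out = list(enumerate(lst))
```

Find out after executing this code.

Step 1: enumerate pairs each element with its index:
  (0, 44)
  (1, 43)
  (2, 48)
Therefore out = [(0, 44), (1, 43), (2, 48)].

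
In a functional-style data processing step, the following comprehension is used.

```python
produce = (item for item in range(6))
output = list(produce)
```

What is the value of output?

Step 1: Generator expression iterates range(6): [0, 1, 2, 3, 4, 5].
Step 2: list() collects all values.
Therefore output = [0, 1, 2, 3, 4, 5].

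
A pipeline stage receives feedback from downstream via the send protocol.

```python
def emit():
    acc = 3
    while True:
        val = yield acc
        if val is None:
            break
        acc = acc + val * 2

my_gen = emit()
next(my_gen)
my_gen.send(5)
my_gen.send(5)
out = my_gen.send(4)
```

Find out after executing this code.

Step 1: next() -> yield acc=3.
Step 2: send(5) -> val=5, acc = 3 + 5*2 = 13, yield 13.
Step 3: send(5) -> val=5, acc = 13 + 5*2 = 23, yield 23.
Step 4: send(4) -> val=4, acc = 23 + 4*2 = 31, yield 31.
Therefore out = 31.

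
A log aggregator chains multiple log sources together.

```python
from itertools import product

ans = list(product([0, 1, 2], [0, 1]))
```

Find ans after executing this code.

Step 1: product([0, 1, 2], [0, 1]) gives all pairs:
  (0, 0)
  (0, 1)
  (1, 0)
  (1, 1)
  (2, 0)
  (2, 1)
Therefore ans = [(0, 0), (0, 1), (1, 0), (1, 1), (2, 0), (2, 1)].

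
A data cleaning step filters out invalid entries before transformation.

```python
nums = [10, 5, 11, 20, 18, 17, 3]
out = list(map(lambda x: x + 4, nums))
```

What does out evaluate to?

Step 1: Apply lambda x: x + 4 to each element:
  10 -> 14
  5 -> 9
  11 -> 15
  20 -> 24
  18 -> 22
  17 -> 21
  3 -> 7
Therefore out = [14, 9, 15, 24, 22, 21, 7].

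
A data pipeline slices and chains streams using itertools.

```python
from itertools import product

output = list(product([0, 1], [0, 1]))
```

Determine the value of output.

Step 1: product([0, 1], [0, 1]) gives all pairs:
  (0, 0)
  (0, 1)
  (1, 0)
  (1, 1)
Therefore output = [(0, 0), (0, 1), (1, 0), (1, 1)].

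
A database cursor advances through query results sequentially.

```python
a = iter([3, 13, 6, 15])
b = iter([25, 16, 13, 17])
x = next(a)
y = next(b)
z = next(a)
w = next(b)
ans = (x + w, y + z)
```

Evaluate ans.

Step 1: a iterates [3, 13, 6, 15], b iterates [25, 16, 13, 17].
Step 2: x = next(a) = 3, y = next(b) = 25.
Step 3: z = next(a) = 13, w = next(b) = 16.
Step 4: ans = (3 + 16, 25 + 13) = (19, 38).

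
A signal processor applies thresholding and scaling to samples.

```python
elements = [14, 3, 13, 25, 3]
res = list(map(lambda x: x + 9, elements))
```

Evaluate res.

Step 1: Apply lambda x: x + 9 to each element:
  14 -> 23
  3 -> 12
  13 -> 22
  25 -> 34
  3 -> 12
Therefore res = [23, 12, 22, 34, 12].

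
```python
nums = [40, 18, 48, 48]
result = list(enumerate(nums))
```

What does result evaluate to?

Step 1: enumerate pairs each element with its index:
  (0, 40)
  (1, 18)
  (2, 48)
  (3, 48)
Therefore result = [(0, 40), (1, 18), (2, 48), (3, 48)].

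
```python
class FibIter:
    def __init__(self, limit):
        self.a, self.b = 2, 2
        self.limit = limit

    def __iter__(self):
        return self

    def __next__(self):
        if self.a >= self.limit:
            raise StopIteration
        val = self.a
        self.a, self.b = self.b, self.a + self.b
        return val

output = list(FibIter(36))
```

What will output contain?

Step 1: Fibonacci-like sequence (a=2, b=2) until >= 36:
  Yield 2, then a,b = 2,4
  Yield 2, then a,b = 4,6
  Yield 4, then a,b = 6,10
  Yield 6, then a,b = 10,16
  Yield 10, then a,b = 16,26
  Yield 16, then a,b = 26,42
  Yield 26, then a,b = 42,68
Step 2: 42 >= 36, stop.
Therefore output = [2, 2, 4, 6, 10, 16, 26].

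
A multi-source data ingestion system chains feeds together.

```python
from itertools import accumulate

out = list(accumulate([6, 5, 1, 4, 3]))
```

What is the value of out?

Step 1: accumulate computes running sums:
  + 6 = 6
  + 5 = 11
  + 1 = 12
  + 4 = 16
  + 3 = 19
Therefore out = [6, 11, 12, 16, 19].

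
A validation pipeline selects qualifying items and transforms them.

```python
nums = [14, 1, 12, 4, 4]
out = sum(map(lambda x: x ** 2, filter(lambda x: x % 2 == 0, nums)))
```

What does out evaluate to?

Step 1: Filter even numbers from [14, 1, 12, 4, 4]: [14, 12, 4, 4]
Step 2: Square each: [196, 144, 16, 16]
Step 3: Sum = 372.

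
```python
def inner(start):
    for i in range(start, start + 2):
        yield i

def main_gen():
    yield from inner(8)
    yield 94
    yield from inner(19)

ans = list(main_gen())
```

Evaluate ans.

Step 1: main_gen() delegates to inner(8):
  yield 8
  yield 9
Step 2: yield 94
Step 3: Delegates to inner(19):
  yield 19
  yield 20
Therefore ans = [8, 9, 94, 19, 20].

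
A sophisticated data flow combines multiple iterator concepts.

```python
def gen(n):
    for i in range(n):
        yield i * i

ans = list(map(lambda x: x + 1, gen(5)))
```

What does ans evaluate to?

Step 1: gen(5) yields squares: [0, 1, 4, 9, 16].
Step 2: map adds 1 to each: [1, 2, 5, 10, 17].
Therefore ans = [1, 2, 5, 10, 17].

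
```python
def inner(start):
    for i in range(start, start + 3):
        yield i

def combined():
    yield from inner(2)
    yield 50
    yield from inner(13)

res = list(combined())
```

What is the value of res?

Step 1: combined() delegates to inner(2):
  yield 2
  yield 3
  yield 4
Step 2: yield 50
Step 3: Delegates to inner(13):
  yield 13
  yield 14
  yield 15
Therefore res = [2, 3, 4, 50, 13, 14, 15].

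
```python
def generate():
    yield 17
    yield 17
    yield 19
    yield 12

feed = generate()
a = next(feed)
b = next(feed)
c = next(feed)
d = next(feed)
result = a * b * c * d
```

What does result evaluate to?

Step 1: Create generator and consume all values:
  a = next(feed) = 17
  b = next(feed) = 17
  c = next(feed) = 19
  d = next(feed) = 12
Step 2: result = 17 * 17 * 19 * 12 = 65892.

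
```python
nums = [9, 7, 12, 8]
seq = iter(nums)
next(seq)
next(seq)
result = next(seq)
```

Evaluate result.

Step 1: Create iterator over [9, 7, 12, 8].
Step 2: next() consumes 9.
Step 3: next() consumes 7.
Step 4: next() returns 12.
Therefore result = 12.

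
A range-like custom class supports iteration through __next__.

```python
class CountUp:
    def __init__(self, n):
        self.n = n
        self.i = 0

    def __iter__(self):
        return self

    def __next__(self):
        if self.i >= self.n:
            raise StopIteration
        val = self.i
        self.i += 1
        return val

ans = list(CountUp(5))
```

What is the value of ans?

Step 1: CountUp(5) creates an iterator counting 0 to 4.
Step 2: list() consumes all values: [0, 1, 2, 3, 4].
Therefore ans = [0, 1, 2, 3, 4].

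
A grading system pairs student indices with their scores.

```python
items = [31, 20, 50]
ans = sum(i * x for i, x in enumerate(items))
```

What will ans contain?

Step 1: Compute i * x for each (i, x) in enumerate([31, 20, 50]):
  i=0, x=31: 0*31 = 0
  i=1, x=20: 1*20 = 20
  i=2, x=50: 2*50 = 100
Step 2: sum = 0 + 20 + 100 = 120.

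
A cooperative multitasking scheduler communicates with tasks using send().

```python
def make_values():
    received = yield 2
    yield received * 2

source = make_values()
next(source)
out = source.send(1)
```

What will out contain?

Step 1: next(source) advances to first yield, producing 2.
Step 2: send(1) resumes, received = 1.
Step 3: yield received * 2 = 1 * 2 = 2.
Therefore out = 2.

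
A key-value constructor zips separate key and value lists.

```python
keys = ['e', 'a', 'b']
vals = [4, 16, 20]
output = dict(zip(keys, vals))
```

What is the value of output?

Step 1: zip pairs keys with values:
  'e' -> 4
  'a' -> 16
  'b' -> 20
Therefore output = {'e': 4, 'a': 16, 'b': 20}.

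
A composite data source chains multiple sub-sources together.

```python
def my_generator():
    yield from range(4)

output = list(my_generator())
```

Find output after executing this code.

Step 1: yield from delegates to the iterable, yielding each element.
Step 2: Collected values: [0, 1, 2, 3].
Therefore output = [0, 1, 2, 3].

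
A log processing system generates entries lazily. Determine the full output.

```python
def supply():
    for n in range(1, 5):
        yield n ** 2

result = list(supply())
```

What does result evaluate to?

Step 1: For each n in range(1, 5), yield n**2:
  n=1: yield 1**2 = 1
  n=2: yield 2**2 = 4
  n=3: yield 3**2 = 9
  n=4: yield 4**2 = 16
Therefore result = [1, 4, 9, 16].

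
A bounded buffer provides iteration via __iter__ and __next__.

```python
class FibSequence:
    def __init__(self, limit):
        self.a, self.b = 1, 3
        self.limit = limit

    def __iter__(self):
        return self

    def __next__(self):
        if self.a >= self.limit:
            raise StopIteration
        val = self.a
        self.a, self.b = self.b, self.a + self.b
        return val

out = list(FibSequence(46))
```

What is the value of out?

Step 1: Fibonacci-like sequence (a=1, b=3) until >= 46:
  Yield 1, then a,b = 3,4
  Yield 3, then a,b = 4,7
  Yield 4, then a,b = 7,11
  Yield 7, then a,b = 11,18
  Yield 11, then a,b = 18,29
  Yield 18, then a,b = 29,47
  Yield 29, then a,b = 47,76
Step 2: 47 >= 46, stop.
Therefore out = [1, 3, 4, 7, 11, 18, 29].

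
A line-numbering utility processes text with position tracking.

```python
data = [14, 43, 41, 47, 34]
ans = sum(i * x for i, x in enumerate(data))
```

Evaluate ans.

Step 1: Compute i * x for each (i, x) in enumerate([14, 43, 41, 47, 34]):
  i=0, x=14: 0*14 = 0
  i=1, x=43: 1*43 = 43
  i=2, x=41: 2*41 = 82
  i=3, x=47: 3*47 = 141
  i=4, x=34: 4*34 = 136
Step 2: sum = 0 + 43 + 82 + 141 + 136 = 402.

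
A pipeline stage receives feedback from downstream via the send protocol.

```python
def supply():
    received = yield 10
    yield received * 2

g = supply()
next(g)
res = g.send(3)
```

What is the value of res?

Step 1: next(g) advances to first yield, producing 10.
Step 2: send(3) resumes, received = 3.
Step 3: yield received * 2 = 3 * 2 = 6.
Therefore res = 6.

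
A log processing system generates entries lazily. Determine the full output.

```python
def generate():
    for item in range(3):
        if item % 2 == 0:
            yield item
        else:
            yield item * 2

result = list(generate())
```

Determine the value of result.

Step 1: For each item in range(3), yield item if even, else item*2:
  item=0 (even): yield 0
  item=1 (odd): yield 1*2 = 2
  item=2 (even): yield 2
Therefore result = [0, 2, 2].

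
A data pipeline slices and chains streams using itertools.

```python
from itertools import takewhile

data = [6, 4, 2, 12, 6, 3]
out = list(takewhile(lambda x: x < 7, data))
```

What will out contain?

Step 1: takewhile stops at first element >= 7:
  6 < 7: take
  4 < 7: take
  2 < 7: take
  12 >= 7: stop
Therefore out = [6, 4, 2].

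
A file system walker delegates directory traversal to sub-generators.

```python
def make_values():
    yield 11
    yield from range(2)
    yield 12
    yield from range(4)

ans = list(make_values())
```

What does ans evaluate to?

Step 1: Trace yields in order:
  yield 11
  yield 0
  yield 1
  yield 12
  yield 0
  yield 1
  yield 2
  yield 3
Therefore ans = [11, 0, 1, 12, 0, 1, 2, 3].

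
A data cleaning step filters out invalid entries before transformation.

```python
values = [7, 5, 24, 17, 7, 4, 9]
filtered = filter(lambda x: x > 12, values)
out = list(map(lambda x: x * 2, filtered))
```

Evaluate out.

Step 1: Filter values for elements > 12:
  7: removed
  5: removed
  24: kept
  17: kept
  7: removed
  4: removed
  9: removed
Step 2: Map x * 2 on filtered [24, 17]:
  24 -> 48
  17 -> 34
Therefore out = [48, 34].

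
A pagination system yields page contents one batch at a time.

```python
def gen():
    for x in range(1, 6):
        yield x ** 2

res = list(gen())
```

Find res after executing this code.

Step 1: For each x in range(1, 6), yield x**2:
  x=1: yield 1**2 = 1
  x=2: yield 2**2 = 4
  x=3: yield 3**2 = 9
  x=4: yield 4**2 = 16
  x=5: yield 5**2 = 25
Therefore res = [1, 4, 9, 16, 25].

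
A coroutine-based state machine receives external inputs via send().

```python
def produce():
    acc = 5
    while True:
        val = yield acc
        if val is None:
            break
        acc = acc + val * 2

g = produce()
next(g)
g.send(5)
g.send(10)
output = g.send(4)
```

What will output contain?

Step 1: next() -> yield acc=5.
Step 2: send(5) -> val=5, acc = 5 + 5*2 = 15, yield 15.
Step 3: send(10) -> val=10, acc = 15 + 10*2 = 35, yield 35.
Step 4: send(4) -> val=4, acc = 35 + 4*2 = 43, yield 43.
Therefore output = 43.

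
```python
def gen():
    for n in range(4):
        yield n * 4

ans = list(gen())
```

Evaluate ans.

Step 1: For each n in range(4), yield n * 4:
  n=0: yield 0 * 4 = 0
  n=1: yield 1 * 4 = 4
  n=2: yield 2 * 4 = 8
  n=3: yield 3 * 4 = 12
Therefore ans = [0, 4, 8, 12].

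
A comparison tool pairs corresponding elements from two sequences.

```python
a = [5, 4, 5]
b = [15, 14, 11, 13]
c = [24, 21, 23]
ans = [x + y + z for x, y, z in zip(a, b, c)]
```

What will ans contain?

Step 1: zip three lists (truncates to shortest, len=3):
  5 + 15 + 24 = 44
  4 + 14 + 21 = 39
  5 + 11 + 23 = 39
Therefore ans = [44, 39, 39].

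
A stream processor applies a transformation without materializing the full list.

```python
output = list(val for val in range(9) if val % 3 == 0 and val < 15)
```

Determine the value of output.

Step 1: Filter range(9) where val % 3 == 0 and val < 15:
  val=0: both conditions met, included
  val=1: excluded (1 % 3 != 0)
  val=2: excluded (2 % 3 != 0)
  val=3: both conditions met, included
  val=4: excluded (4 % 3 != 0)
  val=5: excluded (5 % 3 != 0)
  val=6: both conditions met, included
  val=7: excluded (7 % 3 != 0)
  val=8: excluded (8 % 3 != 0)
Therefore output = [0, 3, 6].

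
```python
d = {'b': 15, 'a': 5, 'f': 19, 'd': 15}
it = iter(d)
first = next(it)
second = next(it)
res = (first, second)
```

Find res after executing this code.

Step 1: iter(d) iterates over keys: ['b', 'a', 'f', 'd'].
Step 2: first = next(it) = 'b', second = next(it) = 'a'.
Therefore res = ('b', 'a').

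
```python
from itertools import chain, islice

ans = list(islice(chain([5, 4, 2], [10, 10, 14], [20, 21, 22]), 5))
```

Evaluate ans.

Step 1: chain([5, 4, 2], [10, 10, 14], [20, 21, 22]) = [5, 4, 2, 10, 10, 14, 20, 21, 22].
Step 2: islice takes first 5 elements: [5, 4, 2, 10, 10].
Therefore ans = [5, 4, 2, 10, 10].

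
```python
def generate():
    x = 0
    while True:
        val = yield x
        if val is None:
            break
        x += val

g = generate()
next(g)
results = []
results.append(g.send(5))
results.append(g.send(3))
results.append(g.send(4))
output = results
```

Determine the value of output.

Step 1: next(g) -> yield 0.
Step 2: send(5) -> x = 5, yield 5.
Step 3: send(3) -> x = 8, yield 8.
Step 4: send(4) -> x = 12, yield 12.
Therefore output = [5, 8, 12].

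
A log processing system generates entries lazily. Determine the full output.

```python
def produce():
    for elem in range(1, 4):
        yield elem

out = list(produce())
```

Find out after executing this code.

Step 1: The generator yields each value from range(1, 4).
Step 2: list() consumes all yields: [1, 2, 3].
Therefore out = [1, 2, 3].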